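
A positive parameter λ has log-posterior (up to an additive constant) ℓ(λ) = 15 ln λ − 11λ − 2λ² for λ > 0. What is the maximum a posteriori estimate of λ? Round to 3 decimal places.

λ̂_MAP = 1.000

ℓ'(λ) = 15/λ − 11 − 4λ. Setting this to zero and multiplying by λ: 4λ² + 11λ − 15 = 0.
λ = (−11 + √(11² + 4·4·15)) / (2·4) = (−11 + √361) / 8 = (−11 + 19)/8 = 1.
ℓ''(λ) = −15/λ² − 4 < 0, confirming a maximum.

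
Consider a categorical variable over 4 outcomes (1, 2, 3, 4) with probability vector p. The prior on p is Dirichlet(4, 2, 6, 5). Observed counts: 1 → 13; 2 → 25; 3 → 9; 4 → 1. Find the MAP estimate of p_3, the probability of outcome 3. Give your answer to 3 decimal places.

The posterior is Dirichlet(αᵢ + nᵢ) = Dirichlet(17, 27, 15, 6).
For a Dirichlet(a₁,…,a_K) with all aᵢ > 1, the mode has j-th component (aⱼ − 1)/(Σaᵢ − K).
Here Σaᵢ = 65 and K = 4, so p_3 = (15 − 1)/(65 − 4) = 14/61 ≈ 0.230.

MAP estimate: 0.230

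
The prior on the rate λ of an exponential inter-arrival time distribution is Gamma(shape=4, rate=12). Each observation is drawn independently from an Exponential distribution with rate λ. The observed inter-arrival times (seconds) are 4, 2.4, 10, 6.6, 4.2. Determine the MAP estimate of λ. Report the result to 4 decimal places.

λ̂_MAP = 0.2041

The Exponential(rate=λ) likelihood is ∝ λ^n e^(−λΣtᵢ). Here n = 5 and Σtᵢ = 4 + 2.4 + 10 + 6.6 + 4.2 = 27.2.
Posterior ∝ λ^3e^(−12λ) · λ^5e^(−27.2λ) = λ^8e^(−39.2λ), i.e. Gamma(9, 39.2).
Mode = (a−1)/b = 8/39.2 ≈ 0.2041.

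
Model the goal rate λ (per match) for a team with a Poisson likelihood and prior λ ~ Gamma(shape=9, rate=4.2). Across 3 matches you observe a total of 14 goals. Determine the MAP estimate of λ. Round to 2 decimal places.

λ̂_MAP = 3.06

Σxᵢ = 14, n = 3.
Posterior ∝ λ^8e^(−4.2λ) · λ^14e^(−3λ) = λ^22e^(−7.2λ), i.e. Gamma(shape=23, rate=7.2).
The mode of a Gamma(a, b) with a ≥ 1 (shape–rate) is (a−1)/b = 22/7.2 ≈ 3.06.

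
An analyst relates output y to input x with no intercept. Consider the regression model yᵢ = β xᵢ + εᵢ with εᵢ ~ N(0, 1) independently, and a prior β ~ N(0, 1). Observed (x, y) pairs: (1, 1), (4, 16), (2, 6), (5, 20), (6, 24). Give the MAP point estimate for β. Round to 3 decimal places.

log p(β | y) = −Σ(yᵢ − βxᵢ)²/(2·1) − β²/(2·1) + const.
Setting the derivative to zero: Σxᵢ(yᵢ − βxᵢ)/1 − β/1 = 0, so β = Σxᵢyᵢ / (Σxᵢ² + σ²/τ²).
Σxᵢyᵢ = 1·1 + 4·16 + 2·6 + 5·20 + 6·24 = 321; Σxᵢ² = 82; σ²/τ² = 1.
β̂_MAP = 321 / (82 + 1) = 321/83 ≈ 3.867.

β̂_MAP = 3.867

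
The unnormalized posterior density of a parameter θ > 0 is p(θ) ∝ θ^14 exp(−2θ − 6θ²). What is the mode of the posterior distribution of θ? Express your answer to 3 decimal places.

ℓ'(θ) = 14/θ − 2 − 12θ. Setting this to zero and multiplying by θ: 12θ² + 2θ − 14 = 0.
θ = (−2 + √(2² + 4·12·14)) / (2·12) = (−2 + √676) / 24 = (−2 + 26)/24 = 1.
ℓ''(θ) = −14/θ² − 12 < 0, confirming a maximum.

θ̂_MAP = 1.000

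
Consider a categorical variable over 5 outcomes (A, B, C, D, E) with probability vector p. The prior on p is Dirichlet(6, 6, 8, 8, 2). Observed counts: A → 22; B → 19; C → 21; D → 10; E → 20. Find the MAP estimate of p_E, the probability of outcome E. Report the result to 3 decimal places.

The posterior is Dirichlet(αᵢ + nᵢ) = Dirichlet(28, 25, 29, 18, 22).
For a Dirichlet(a₁,…,a_K) with all aᵢ > 1, the mode has j-th component (aⱼ − 1)/(Σaᵢ − K).
Here Σaᵢ = 122 and K = 5, so p_E = (22 − 1)/(122 − 5) = 21/117 ≈ 0.179.

MAP estimate of p_E = 0.179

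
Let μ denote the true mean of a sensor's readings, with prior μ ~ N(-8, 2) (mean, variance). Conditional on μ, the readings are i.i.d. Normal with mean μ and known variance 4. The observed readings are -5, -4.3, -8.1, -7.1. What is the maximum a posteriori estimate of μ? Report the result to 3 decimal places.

μ̂_MAP = -6.750

n = 4; x̄ = ((-5) + (-4.3) + (-8.1) + (-7.1))/4 = -24.5/4 = -6.125.
For a Normal prior and Normal likelihood with known variance, the posterior is Normal; its mode equals its mean, the precision-weighted average.
Prior precision 1/σ₀² = 1/2 = 0.5; data precision n/σ² = 4/4 = 1.
μ̂ = (0.5·(-8) + 1·(-6.125)) / (0.5 + 1) = (-10.125)/1.5 = -6.750.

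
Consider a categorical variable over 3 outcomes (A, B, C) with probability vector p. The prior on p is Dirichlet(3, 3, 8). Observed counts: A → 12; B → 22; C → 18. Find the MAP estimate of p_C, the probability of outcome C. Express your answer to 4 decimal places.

MAP estimate of p_C = 0.3968

The posterior is Dirichlet(αᵢ + nᵢ) = Dirichlet(15, 25, 26).
For a Dirichlet(a₁,…,a_K) with all aᵢ > 1, the mode has j-th component (aⱼ − 1)/(Σaᵢ − K).
Here Σaᵢ = 66 and K = 3, so p_C = (26 − 1)/(66 − 3) = 25/63 ≈ 0.3968.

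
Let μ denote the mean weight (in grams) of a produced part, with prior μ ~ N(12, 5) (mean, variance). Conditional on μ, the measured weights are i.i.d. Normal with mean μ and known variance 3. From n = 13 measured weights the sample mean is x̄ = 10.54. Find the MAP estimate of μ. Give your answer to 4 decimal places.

μ̂_MAP = 10.6044

n = 13, x̄ = 10.54.
For a Normal prior and Normal likelihood with known variance, the posterior is Normal; its mode equals its mean, the precision-weighted average.
Prior precision 1/σ₀² = 1/5 = 0.2; data precision n/σ² = 13/3.
μ̂ = (0.2·12 + (13/3)·10.54) / (0.2 + 13/3) = (7211/150)/(68/15) = 7211/680 ≈ 10.6044.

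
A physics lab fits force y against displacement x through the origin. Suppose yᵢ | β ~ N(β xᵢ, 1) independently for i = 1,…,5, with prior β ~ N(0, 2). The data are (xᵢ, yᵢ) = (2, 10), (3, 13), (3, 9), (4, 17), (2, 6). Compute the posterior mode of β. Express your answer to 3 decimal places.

log p(β | y) = −Σ(yᵢ − βxᵢ)²/(2·1) − β²/(2·2) + const.
Setting the derivative to zero: Σxᵢ(yᵢ − βxᵢ)/1 − β/2 = 0, so β = Σxᵢyᵢ / (Σxᵢ² + σ²/τ²).
Σxᵢyᵢ = 2·10 + 3·13 + 3·9 + 4·17 + 2·6 = 166; Σxᵢ² = 42; σ²/τ² = 0.5.
β̂_MAP = 166 / (42 + 0.5) = 166/42.5 ≈ 3.906.

β̂_MAP = 3.906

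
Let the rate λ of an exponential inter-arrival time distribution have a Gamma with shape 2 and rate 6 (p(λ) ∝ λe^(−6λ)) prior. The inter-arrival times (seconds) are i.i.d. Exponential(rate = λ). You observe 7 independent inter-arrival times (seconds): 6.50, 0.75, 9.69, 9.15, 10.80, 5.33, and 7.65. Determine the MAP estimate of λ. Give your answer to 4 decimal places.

The Exponential(rate=λ) likelihood is ∝ λ^n e^(−λΣtᵢ). Here n = 7 and Σtᵢ = 6.50 + 0.75 + 9.69 + 9.15 + 10.80 + 5.33 + 7.65 = 49.87.
Posterior ∝ λe^(−6λ) · λ^7e^(−49.87λ) = λ^8e^(−55.87λ), i.e. Gamma(9, 55.87).
Mode = (a−1)/b = 8/55.87 ≈ 0.1432.

λ̂_MAP = 0.1432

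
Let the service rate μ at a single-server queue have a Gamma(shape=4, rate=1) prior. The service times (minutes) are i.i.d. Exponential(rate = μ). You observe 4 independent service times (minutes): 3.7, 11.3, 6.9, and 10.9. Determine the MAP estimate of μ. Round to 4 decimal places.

The Exponential(rate=μ) likelihood is ∝ μ^n e^(−μΣtᵢ). Here n = 4 and Σtᵢ = 3.7 + 11.3 + 6.9 + 10.9 = 32.8.
Posterior ∝ μ^3e^(−1μ) · μ^4e^(−32.8μ) = μ^7e^(−33.8μ), i.e. Gamma(8, 33.8).
Mode = (a−1)/b = 7/33.8 ≈ 0.2071.

μ̂_MAP = 0.2071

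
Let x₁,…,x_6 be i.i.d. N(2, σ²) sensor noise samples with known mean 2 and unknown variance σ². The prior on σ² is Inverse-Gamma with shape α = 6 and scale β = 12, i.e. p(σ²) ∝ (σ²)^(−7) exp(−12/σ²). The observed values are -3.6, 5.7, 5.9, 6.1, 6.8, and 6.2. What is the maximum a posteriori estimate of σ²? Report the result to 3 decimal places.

Sum of squared deviations about the known mean: SS = (-3.6−2)² + (5.7−2)² + (5.9−2)² + (6.1−2)² + (6.8−2)² + (6.2−2)² = 117.75.
The Normal likelihood contributes (σ²)^(−n/2) exp(−SS/(2σ²)), so the posterior is Inverse-Gamma(α + n/2, β + SS/2) = Inverse-Gamma(9, 70.875).
The mode of Inverse-Gamma(a, b) is b/(a+1) = 70.875/10 ≈ 7.088.

σ̂²_MAP = 7.088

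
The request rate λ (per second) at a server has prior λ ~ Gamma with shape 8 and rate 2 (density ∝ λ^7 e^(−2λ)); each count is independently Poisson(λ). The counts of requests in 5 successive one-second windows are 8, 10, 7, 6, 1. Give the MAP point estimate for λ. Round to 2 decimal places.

Σxᵢ = 8+10+7+6+1 = 32, with n = 5.
Posterior ∝ λ^7e^(−2λ) · λ^32e^(−5λ) = λ^39e^(−7λ), i.e. Gamma(shape=40, rate=7).
The mode of a Gamma(a, b) with a ≥ 1 (shape–rate) is (a−1)/b = 39/7 ≈ 5.57.

λ̂_MAP = 5.57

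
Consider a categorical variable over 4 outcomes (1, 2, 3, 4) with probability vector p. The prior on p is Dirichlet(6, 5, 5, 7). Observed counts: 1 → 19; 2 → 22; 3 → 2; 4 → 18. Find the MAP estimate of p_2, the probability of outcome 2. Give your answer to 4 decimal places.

The posterior is Dirichlet(αᵢ + nᵢ) = Dirichlet(25, 27, 7, 25).
For a Dirichlet(a₁,…,a_K) with all aᵢ > 1, the mode has j-th component (aⱼ − 1)/(Σaᵢ − K).
Here Σaᵢ = 84 and K = 4, so p_2 = (27 − 1)/(84 − 4) = 26/80 ≈ 0.3250.

MAP estimate: 0.3250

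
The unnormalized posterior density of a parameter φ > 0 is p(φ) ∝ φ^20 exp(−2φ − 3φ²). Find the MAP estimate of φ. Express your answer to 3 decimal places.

ℓ'(φ) = 20/φ − 2 − 6φ. Setting this to zero and multiplying by φ: 6φ² + 2φ − 20 = 0.
φ = (−2 + √(2² + 4·6·20)) / (2·6) = (−2 + √484) / 12 = (−2 + 22)/12 = 5/3.
ℓ''(φ) = −20/φ² − 6 < 0, confirming a maximum.

φ̂_MAP = 1.667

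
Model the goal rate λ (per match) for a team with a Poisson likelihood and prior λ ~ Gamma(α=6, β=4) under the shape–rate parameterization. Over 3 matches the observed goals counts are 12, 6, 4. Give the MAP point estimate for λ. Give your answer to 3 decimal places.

λ̂_MAP = 3.857

Σxᵢ = 12+6+4 = 22, with n = 3.
Posterior ∝ λ^5e^(−4λ) · λ^22e^(−3λ) = λ^27e^(−7λ), i.e. Gamma(shape=28, rate=7).
The mode of a Gamma(a, b) with a ≥ 1 (shape–rate) is (a−1)/b = 27/7 ≈ 3.857.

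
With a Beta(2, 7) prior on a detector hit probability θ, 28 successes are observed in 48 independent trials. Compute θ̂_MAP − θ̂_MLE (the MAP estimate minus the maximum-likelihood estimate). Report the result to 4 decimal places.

MAP − MLE = -0.0561

Posterior is Beta(30, 27); MAP = (30−1)/(57−2) = 29/55 ≈ 0.52727.
MLE ignores the prior: θ̂_MLE = k/n = 28/48 ≈ 0.58333.
Difference = 29/55 − 28/48 = -37/660 ≈ -0.0561.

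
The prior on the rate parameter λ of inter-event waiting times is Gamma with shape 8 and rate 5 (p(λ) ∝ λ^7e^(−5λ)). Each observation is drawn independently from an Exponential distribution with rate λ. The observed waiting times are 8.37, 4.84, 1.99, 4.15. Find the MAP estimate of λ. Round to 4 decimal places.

The Exponential(rate=λ) likelihood is ∝ λ^n e^(−λΣtᵢ). Here n = 4 and Σtᵢ = 8.37 + 4.84 + 1.99 + 4.15 = 19.35.
Posterior ∝ λ^7e^(−5λ) · λ^4e^(−19.35λ) = λ^11e^(−24.35λ), i.e. Gamma(12, 24.35).
Mode = (a−1)/b = 11/24.35 ≈ 0.4517.

λ̂_MAP = 0.4517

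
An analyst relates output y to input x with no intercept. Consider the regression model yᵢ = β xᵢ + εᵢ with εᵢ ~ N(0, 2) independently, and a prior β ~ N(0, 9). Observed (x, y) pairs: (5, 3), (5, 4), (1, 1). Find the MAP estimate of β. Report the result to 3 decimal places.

β̂_MAP = 0.703

log p(β | y) = −Σ(yᵢ − βxᵢ)²/(2·2) − β²/(2·9) + const.
Setting the derivative to zero: Σxᵢ(yᵢ − βxᵢ)/2 − β/9 = 0, so β = Σxᵢyᵢ / (Σxᵢ² + σ²/τ²).
Σxᵢyᵢ = 5·3 + 5·4 + 1·1 = 36; Σxᵢ² = 51; σ²/τ² = 2/9.
β̂_MAP = 36 / (51 + 2/9) = 36/(461/9) = 324/461 ≈ 0.703.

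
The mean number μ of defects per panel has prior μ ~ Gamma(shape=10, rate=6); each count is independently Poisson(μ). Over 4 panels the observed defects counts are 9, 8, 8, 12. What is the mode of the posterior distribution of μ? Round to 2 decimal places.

μ̂_MAP = 4.60

Σxᵢ = 9+8+8+12 = 37, with n = 4.
Posterior ∝ μ^9e^(−6μ) · μ^37e^(−4μ) = μ^46e^(−10μ), i.e. Gamma(shape=47, rate=10).
The mode of a Gamma(a, b) with a ≥ 1 (shape–rate) is (a−1)/b = 46/10 ≈ 4.60.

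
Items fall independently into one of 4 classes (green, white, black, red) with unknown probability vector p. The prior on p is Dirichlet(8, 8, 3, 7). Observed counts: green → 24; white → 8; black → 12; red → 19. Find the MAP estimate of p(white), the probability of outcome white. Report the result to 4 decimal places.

MAP estimate of p(white) = 0.1765

The posterior is Dirichlet(αᵢ + nᵢ) = Dirichlet(32, 16, 15, 26).
For a Dirichlet(a₁,…,a_K) with all aᵢ > 1, the mode has j-th component (aⱼ − 1)/(Σaᵢ − K).
Here Σaᵢ = 89 and K = 4, so p(white) = (16 − 1)/(89 − 4) = 15/85 ≈ 0.1765.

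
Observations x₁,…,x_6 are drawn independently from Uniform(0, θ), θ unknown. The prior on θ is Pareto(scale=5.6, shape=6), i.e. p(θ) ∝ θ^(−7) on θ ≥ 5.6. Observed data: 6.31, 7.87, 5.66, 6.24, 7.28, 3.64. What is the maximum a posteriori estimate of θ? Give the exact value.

The Uniform(0, θ) likelihood is θ^(−n) for θ ≥ max(xᵢ), zero otherwise. Here max(xᵢ) = 7.87.
Posterior ∝ θ^(−7) · θ^(−6) = θ^(−13) on θ ≥ max(5.6, 7.87) = 7.87.
This density is strictly decreasing in θ, so the posterior mode lies at the lower boundary of the support.

θ̂_MAP = 7.87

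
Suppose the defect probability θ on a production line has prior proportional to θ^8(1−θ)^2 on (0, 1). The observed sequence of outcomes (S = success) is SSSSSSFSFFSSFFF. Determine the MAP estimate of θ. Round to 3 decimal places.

θ̂_MAP = 0.680

The prior density ∝ θ^8(1−θ)^2 is the kernel of Beta(9, 3).
Data: 9 successes in 15 trials (from the sequence). The binomial likelihood contributes θ^9(1−θ)^6, so the posterior is Beta(9+9, 3+6) = Beta(18, 9).
For Beta(a, b) with a, b > 1 the mode is (a−1)/(a+b−2) = 17/25 ≈ 0.680.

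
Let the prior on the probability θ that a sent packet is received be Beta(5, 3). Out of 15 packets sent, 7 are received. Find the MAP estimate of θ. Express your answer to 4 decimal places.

θ̂_MAP = 0.5238

Prior: Beta(5, 3).
Data: 7 successes in 15 trials. The binomial likelihood contributes θ^7(1−θ)^8, so the posterior is Beta(5+7, 3+8) = Beta(12, 11).
For Beta(a, b) with a, b > 1 the mode is (a−1)/(a+b−2) = 11/21 ≈ 0.5238.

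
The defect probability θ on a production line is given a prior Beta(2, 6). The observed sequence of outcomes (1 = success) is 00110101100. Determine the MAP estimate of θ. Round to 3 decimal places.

θ̂_MAP = 0.353

Prior: Beta(2, 6).
Data: 5 successes in 11 trials (from the sequence). The binomial likelihood contributes θ^5(1−θ)^6, so the posterior is Beta(2+5, 6+6) = Beta(7, 12).
For Beta(a, b) with a, b > 1 the mode is (a−1)/(a+b−2) = 6/17 ≈ 0.353.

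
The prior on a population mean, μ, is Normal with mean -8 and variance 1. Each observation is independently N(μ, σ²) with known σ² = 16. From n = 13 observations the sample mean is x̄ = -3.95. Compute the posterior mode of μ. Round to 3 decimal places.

μ̂_MAP = -6.184

n = 13, x̄ = -3.95.
For a Normal prior and Normal likelihood with known variance, the posterior is Normal; its mode equals its mean, the precision-weighted average.
Prior precision 1/σ₀² = 1/1 = 1; data precision n/σ² = 13/16 = 0.8125.
μ̂ = (1·(-8) + 0.8125·(-3.95)) / (1 + 0.8125) = (-11.209375)/1.8125 = -3587/580 ≈ -6.184.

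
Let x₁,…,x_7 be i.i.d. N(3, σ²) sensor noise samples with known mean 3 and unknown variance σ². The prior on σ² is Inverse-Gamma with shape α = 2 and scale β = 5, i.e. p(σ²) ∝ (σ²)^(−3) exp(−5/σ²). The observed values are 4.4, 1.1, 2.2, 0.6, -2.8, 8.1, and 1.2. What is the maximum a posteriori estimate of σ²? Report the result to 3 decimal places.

Sum of squared deviations about the known mean: SS = (4.4−3)² + (1.1−3)² + (2.2−3)² + (0.6−3)² + (-2.8−3)² + (8.1−3)² + (1.2−3)² = 74.86.
The Normal likelihood contributes (σ²)^(−n/2) exp(−SS/(2σ²)), so the posterior is Inverse-Gamma(α + n/2, β + SS/2) = Inverse-Gamma(5.5, 42.43).
The mode of Inverse-Gamma(a, b) is b/(a+1) = 42.43/6.5 ≈ 6.528.

σ̂²_MAP = 6.528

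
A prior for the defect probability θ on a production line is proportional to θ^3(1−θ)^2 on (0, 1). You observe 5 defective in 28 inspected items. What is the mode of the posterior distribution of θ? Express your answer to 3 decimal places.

θ̂_MAP = 0.242

The prior density ∝ θ^3(1−θ)^2 is the kernel of Beta(4, 3).
Data: 5 successes in 28 trials. The binomial likelihood contributes θ^5(1−θ)^23, so the posterior is Beta(4+5, 3+23) = Beta(9, 26).
For Beta(a, b) with a, b > 1 the mode is (a−1)/(a+b−2) = 8/33 ≈ 0.242.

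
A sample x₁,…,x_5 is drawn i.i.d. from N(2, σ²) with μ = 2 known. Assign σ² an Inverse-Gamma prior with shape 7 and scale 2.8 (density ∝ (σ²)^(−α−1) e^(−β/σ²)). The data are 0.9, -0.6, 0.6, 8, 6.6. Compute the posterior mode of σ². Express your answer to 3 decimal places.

Sum of squared deviations about the known mean: SS = (0.9−2)² + (-0.6−2)² + (0.6−2)² + (8−2)² + (6.6−2)² = 67.09.
The Normal likelihood contributes (σ²)^(−n/2) exp(−SS/(2σ²)), so the posterior is Inverse-Gamma(α + n/2, β + SS/2) = Inverse-Gamma(9.5, 36.345).
The mode of Inverse-Gamma(a, b) is b/(a+1) = 36.345/10.5 ≈ 3.461.

σ̂²_MAP = 3.461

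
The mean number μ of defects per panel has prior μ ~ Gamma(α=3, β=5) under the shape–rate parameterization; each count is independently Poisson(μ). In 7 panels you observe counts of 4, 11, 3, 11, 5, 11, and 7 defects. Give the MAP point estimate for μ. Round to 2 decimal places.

Σxᵢ = 4+11+3+11+5+11+7 = 52, with n = 7.
Posterior ∝ μ^2e^(−5μ) · μ^52e^(−7μ) = μ^54e^(−12μ), i.e. Gamma(shape=55, rate=12).
The mode of a Gamma(a, b) with a ≥ 1 (shape–rate) is (a−1)/b = 54/12 ≈ 4.50.

μ̂_MAP = 4.50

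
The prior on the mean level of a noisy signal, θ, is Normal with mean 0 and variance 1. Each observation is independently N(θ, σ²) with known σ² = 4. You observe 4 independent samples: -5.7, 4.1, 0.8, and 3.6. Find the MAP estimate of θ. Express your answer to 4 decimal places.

n = 4; x̄ = ((-5.7) + 4.1 + 0.8 + 3.6)/4 = 2.8/4 = 0.7.
For a Normal prior and Normal likelihood with known variance, the posterior is Normal; its mode equals its mean, the precision-weighted average.
Prior precision 1/σ₀² = 1/1 = 1; data precision n/σ² = 4/4 = 1.
θ̂ = (1·0 + 1·0.7) / (1 + 1) = 0.7/2 = 0.3500.

θ̂_MAP = 0.3500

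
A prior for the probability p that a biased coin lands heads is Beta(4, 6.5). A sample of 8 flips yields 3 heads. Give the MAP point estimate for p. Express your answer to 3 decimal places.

Prior: Beta(4, 6.5).
Data: 3 successes in 8 trials. The binomial likelihood contributes p^3(1−p)^5, so the posterior is Beta(4+3, 6.5+5) = Beta(7, 11.5).
For Beta(a, b) with a, b > 1 the mode is (a−1)/(a+b−2) = 6/16.5 ≈ 0.364.

p̂_MAP = 0.364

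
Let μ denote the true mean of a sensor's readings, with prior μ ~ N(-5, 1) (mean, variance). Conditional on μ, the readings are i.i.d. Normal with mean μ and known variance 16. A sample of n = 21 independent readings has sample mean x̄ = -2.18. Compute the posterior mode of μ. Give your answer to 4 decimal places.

μ̂_MAP = -3.3995

n = 21, x̄ = -2.18.
For a Normal prior and Normal likelihood with known variance, the posterior is Normal; its mode equals its mean, the precision-weighted average.
Prior precision 1/σ₀² = 1/1 = 1; data precision n/σ² = 21/16 = 1.3125.
μ̂ = (1·(-5) + 1.3125·(-2.18)) / (1 + 1.3125) = (-7.86125)/2.3125 = -6289/1850 ≈ -3.3995.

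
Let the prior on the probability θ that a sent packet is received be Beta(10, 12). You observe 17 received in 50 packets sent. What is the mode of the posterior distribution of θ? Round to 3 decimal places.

Prior: Beta(10, 12).
Data: 17 successes in 50 trials. The binomial likelihood contributes θ^17(1−θ)^33, so the posterior is Beta(10+17, 12+33) = Beta(27, 45).
For Beta(a, b) with a, b > 1 the mode is (a−1)/(a+b−2) = 26/70 ≈ 0.371.

θ̂_MAP = 0.371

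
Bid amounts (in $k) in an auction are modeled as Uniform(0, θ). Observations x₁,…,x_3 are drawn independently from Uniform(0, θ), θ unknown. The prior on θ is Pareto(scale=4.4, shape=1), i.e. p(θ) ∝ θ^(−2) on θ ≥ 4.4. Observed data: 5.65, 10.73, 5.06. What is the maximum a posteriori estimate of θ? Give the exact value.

The Uniform(0, θ) likelihood is θ^(−n) for θ ≥ max(xᵢ), zero otherwise. Here max(xᵢ) = 10.73.
Posterior ∝ θ^(−2) · θ^(−3) = θ^(−5) on θ ≥ max(4.4, 10.73) = 10.73.
This density is strictly decreasing in θ, so the posterior mode lies at the lower boundary of the support.

θ̂_MAP = 10.73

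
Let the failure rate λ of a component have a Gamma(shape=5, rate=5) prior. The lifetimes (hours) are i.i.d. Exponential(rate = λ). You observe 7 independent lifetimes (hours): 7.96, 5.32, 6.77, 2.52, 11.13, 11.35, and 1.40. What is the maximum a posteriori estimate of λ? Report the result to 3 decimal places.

λ̂_MAP = 0.214

The Exponential(rate=λ) likelihood is ∝ λ^n e^(−λΣtᵢ). Here n = 7 and Σtᵢ = 7.96 + 5.32 + 6.77 + 2.52 + 11.13 + 11.35 + 1.40 = 46.45.
Posterior ∝ λ^4e^(−5λ) · λ^7e^(−46.45λ) = λ^11e^(−51.45λ), i.e. Gamma(12, 51.45).
Mode = (a−1)/b = 11/51.45 ≈ 0.214.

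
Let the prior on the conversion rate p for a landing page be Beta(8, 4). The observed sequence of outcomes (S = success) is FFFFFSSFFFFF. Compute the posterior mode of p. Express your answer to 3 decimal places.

p̂_MAP = 0.409

Prior: Beta(8, 4).
Data: 2 successes in 12 trials (from the sequence). The binomial likelihood contributes p^2(1−p)^10, so the posterior is Beta(8+2, 4+10) = Beta(10, 14).
For Beta(a, b) with a, b > 1 the mode is (a−1)/(a+b−2) = 9/22 ≈ 0.409.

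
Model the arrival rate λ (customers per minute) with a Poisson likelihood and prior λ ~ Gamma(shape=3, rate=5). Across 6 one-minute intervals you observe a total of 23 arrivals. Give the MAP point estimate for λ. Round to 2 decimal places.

Σxᵢ = 23, n = 6.
Posterior ∝ λ^2e^(−5λ) · λ^23e^(−6λ) = λ^25e^(−11λ), i.e. Gamma(shape=26, rate=11).
The mode of a Gamma(a, b) with a ≥ 1 (shape–rate) is (a−1)/b = 25/11 ≈ 2.27.

λ̂_MAP = 2.27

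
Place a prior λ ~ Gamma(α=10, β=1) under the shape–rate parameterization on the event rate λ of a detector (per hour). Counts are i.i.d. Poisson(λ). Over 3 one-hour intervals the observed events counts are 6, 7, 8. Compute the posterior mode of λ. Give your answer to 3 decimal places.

Σxᵢ = 6+7+8 = 21, with n = 3.
Posterior ∝ λ^9e^(−1λ) · λ^21e^(−3λ) = λ^30e^(−4λ), i.e. Gamma(shape=31, rate=4).
The mode of a Gamma(a, b) with a ≥ 1 (shape–rate) is (a−1)/b = 30/4 ≈ 7.500.

λ̂_MAP = 7.500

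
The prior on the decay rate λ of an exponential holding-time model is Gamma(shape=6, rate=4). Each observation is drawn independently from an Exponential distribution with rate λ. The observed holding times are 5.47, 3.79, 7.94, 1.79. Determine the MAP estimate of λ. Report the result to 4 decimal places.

λ̂_MAP = 0.3915

The Exponential(rate=λ) likelihood is ∝ λ^n e^(−λΣtᵢ). Here n = 4 and Σtᵢ = 5.47 + 3.79 + 7.94 + 1.79 = 18.99.
Posterior ∝ λ^5e^(−4λ) · λ^4e^(−18.99λ) = λ^9e^(−22.99λ), i.e. Gamma(10, 22.99).
Mode = (a−1)/b = 9/22.99 ≈ 0.3915.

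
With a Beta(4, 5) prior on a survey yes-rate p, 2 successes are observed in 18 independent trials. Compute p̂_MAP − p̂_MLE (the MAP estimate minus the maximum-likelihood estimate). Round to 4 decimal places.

MAP − MLE = 0.0889

Posterior is Beta(6, 21); MAP = (6−1)/(27−2) = 5/25 ≈ 0.20000.
MLE ignores the prior: p̂_MLE = k/n = 2/18 ≈ 0.11111.
Difference = 5/25 − 2/18 = 4/45 ≈ 0.0889.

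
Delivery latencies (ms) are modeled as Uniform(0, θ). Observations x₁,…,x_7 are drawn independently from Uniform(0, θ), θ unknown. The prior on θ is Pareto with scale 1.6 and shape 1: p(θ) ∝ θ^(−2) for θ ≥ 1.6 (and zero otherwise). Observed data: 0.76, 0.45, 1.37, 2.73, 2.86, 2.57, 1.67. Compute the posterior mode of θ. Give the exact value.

θ̂_MAP = 2.86

The Uniform(0, θ) likelihood is θ^(−n) for θ ≥ max(xᵢ), zero otherwise. Here max(xᵢ) = 2.86.
Posterior ∝ θ^(−2) · θ^(−7) = θ^(−9) on θ ≥ max(1.6, 2.86) = 2.86.
This density is strictly decreasing in θ, so the posterior mode lies at the lower boundary of the support.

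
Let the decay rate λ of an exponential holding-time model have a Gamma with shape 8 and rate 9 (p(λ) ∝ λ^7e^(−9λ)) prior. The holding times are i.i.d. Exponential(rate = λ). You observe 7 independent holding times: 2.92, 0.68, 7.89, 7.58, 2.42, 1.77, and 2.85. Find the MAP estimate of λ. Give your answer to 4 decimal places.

The Exponential(rate=λ) likelihood is ∝ λ^n e^(−λΣtᵢ). Here n = 7 and Σtᵢ = 2.92 + 0.68 + 7.89 + 7.58 + 2.42 + 1.77 + 2.85 = 26.11.
Posterior ∝ λ^7e^(−9λ) · λ^7e^(−26.11λ) = λ^14e^(−35.11λ), i.e. Gamma(15, 35.11).
Mode = (a−1)/b = 14/35.11 ≈ 0.3987.

λ̂_MAP = 0.3987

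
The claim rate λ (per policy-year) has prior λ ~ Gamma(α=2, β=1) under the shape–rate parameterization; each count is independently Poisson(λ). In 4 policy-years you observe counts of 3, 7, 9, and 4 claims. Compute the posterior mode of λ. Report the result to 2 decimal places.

Σxᵢ = 3+7+9+4 = 23, with n = 4.
Posterior ∝ λe^(−1λ) · λ^23e^(−4λ) = λ^24e^(−5λ), i.e. Gamma(shape=25, rate=5).
The mode of a Gamma(a, b) with a ≥ 1 (shape–rate) is (a−1)/b = 24/5 ≈ 4.80.

λ̂_MAP = 4.80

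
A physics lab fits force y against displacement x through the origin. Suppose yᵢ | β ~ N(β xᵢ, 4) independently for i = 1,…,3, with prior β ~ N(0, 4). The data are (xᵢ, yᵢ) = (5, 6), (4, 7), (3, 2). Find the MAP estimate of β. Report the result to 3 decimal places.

β̂_MAP = 1.255

log p(β | y) = −Σ(yᵢ − βxᵢ)²/(2·4) − β²/(2·4) + const.
Setting the derivative to zero: Σxᵢ(yᵢ − βxᵢ)/4 − β/4 = 0, so β = Σxᵢyᵢ / (Σxᵢ² + σ²/τ²).
Σxᵢyᵢ = 5·6 + 4·7 + 3·2 = 64; Σxᵢ² = 50; σ²/τ² = 1.
β̂_MAP = 64 / (50 + 1) = 64/51 ≈ 1.255.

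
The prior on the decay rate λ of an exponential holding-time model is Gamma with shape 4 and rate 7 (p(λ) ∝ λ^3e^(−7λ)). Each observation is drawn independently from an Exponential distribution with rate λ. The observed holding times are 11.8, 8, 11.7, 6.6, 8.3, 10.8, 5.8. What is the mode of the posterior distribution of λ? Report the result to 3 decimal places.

The Exponential(rate=λ) likelihood is ∝ λ^n e^(−λΣtᵢ). Here n = 7 and Σtᵢ = 11.8 + 8 + 11.7 + 6.6 + 8.3 + 10.8 + 5.8 = 63.
Posterior ∝ λ^3e^(−7λ) · λ^7e^(−63λ) = λ^10e^(−70λ), i.e. Gamma(11, 70).
Mode = (a−1)/b = 10/70 ≈ 0.143.

λ̂_MAP = 0.143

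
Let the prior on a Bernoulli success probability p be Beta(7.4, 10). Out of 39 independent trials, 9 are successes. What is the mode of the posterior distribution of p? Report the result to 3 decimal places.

Prior: Beta(7.4, 10).
Data: 9 successes in 39 trials. The binomial likelihood contributes p^9(1−p)^30, so the posterior is Beta(7.4+9, 10+30) = Beta(16.4, 40).
For Beta(a, b) with a, b > 1 the mode is (a−1)/(a+b−2) = 15.4/54.4 ≈ 0.283.

p̂_MAP = 0.283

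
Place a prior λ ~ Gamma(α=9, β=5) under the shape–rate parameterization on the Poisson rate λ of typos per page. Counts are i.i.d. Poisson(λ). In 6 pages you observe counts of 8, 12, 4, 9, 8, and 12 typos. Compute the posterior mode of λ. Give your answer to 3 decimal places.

Σxᵢ = 8+12+4+9+8+12 = 53, with n = 6.
Posterior ∝ λ^8e^(−5λ) · λ^53e^(−6λ) = λ^61e^(−11λ), i.e. Gamma(shape=62, rate=11).
The mode of a Gamma(a, b) with a ≥ 1 (shape–rate) is (a−1)/b = 61/11 ≈ 5.545.

λ̂_MAP = 5.545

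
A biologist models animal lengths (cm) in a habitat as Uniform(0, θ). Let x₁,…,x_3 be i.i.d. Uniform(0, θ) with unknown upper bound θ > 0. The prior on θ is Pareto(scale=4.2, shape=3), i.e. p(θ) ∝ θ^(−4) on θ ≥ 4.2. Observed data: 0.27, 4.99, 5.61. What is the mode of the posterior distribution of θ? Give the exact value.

θ̂_MAP = 5.61

The Uniform(0, θ) likelihood is θ^(−n) for θ ≥ max(xᵢ), zero otherwise. Here max(xᵢ) = 5.61.
Posterior ∝ θ^(−4) · θ^(−3) = θ^(−7) on θ ≥ max(4.2, 5.61) = 5.61.
This density is strictly decreasing in θ, so the posterior mode lies at the lower boundary of the support.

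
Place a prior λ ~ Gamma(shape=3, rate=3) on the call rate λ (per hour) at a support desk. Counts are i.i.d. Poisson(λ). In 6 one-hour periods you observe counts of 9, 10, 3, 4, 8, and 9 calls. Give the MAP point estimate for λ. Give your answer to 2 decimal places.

λ̂_MAP = 5.00

Σxᵢ = 9+10+3+4+8+9 = 43, with n = 6.
Posterior ∝ λ^2e^(−3λ) · λ^43e^(−6λ) = λ^45e^(−9λ), i.e. Gamma(shape=46, rate=9).
The mode of a Gamma(a, b) with a ≥ 1 (shape–rate) is (a−1)/b = 45/9 ≈ 5.00.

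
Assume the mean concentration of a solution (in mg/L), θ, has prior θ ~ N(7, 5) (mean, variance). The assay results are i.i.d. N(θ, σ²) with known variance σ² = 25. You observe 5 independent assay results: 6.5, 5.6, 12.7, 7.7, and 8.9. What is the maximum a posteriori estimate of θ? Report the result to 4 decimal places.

θ̂_MAP = 7.6400

n = 5; x̄ = (6.5 + 5.6 + 12.7 + 7.7 + 8.9)/5 = 41.4/5 = 8.28.
For a Normal prior and Normal likelihood with known variance, the posterior is Normal; its mode equals its mean, the precision-weighted average.
Prior precision 1/σ₀² = 1/5 = 0.2; data precision n/σ² = 5/25 = 0.2.
θ̂ = (0.2·7 + 0.2·8.28) / (0.2 + 0.2) = 3.056/0.4 = 7.6400.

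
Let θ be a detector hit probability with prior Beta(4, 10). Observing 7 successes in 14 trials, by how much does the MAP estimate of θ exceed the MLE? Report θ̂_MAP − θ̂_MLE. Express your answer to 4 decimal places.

Posterior is Beta(11, 17); MAP = (11−1)/(28−2) = 10/26 ≈ 0.38462.
MLE ignores the prior: θ̂_MLE = k/n = 7/14 ≈ 0.50000.
Difference = 10/26 − 7/14 = -3/26 ≈ -0.1154.

MAP − MLE = -0.1154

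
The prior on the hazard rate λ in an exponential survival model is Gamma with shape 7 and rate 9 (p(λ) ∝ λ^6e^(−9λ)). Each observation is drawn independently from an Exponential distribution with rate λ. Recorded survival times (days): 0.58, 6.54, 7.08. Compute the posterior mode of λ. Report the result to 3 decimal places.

λ̂_MAP = 0.388

The Exponential(rate=λ) likelihood is ∝ λ^n e^(−λΣtᵢ). Here n = 3 and Σtᵢ = 0.58 + 6.54 + 7.08 = 14.20.
Posterior ∝ λ^6e^(−9λ) · λ^3e^(−14.20λ) = λ^9e^(−23.20λ), i.e. Gamma(10, 23.20).
Mode = (a−1)/b = 9/23.20 ≈ 0.388.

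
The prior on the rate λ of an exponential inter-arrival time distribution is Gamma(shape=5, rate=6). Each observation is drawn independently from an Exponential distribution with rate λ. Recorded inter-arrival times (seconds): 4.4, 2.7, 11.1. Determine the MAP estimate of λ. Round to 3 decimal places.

λ̂_MAP = 0.289

The Exponential(rate=λ) likelihood is ∝ λ^n e^(−λΣtᵢ). Here n = 3 and Σtᵢ = 4.4 + 2.7 + 11.1 = 18.2.
Posterior ∝ λ^4e^(−6λ) · λ^3e^(−18.2λ) = λ^7e^(−24.2λ), i.e. Gamma(8, 24.2).
Mode = (a−1)/b = 7/24.2 ≈ 0.289.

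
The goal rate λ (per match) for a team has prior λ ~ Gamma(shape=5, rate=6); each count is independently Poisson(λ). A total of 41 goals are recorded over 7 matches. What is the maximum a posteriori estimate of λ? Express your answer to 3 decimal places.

λ̂_MAP = 3.462

Σxᵢ = 41, n = 7.
Posterior ∝ λ^4e^(−6λ) · λ^41e^(−7λ) = λ^45e^(−13λ), i.e. Gamma(shape=46, rate=13).
The mode of a Gamma(a, b) with a ≥ 1 (shape–rate) is (a−1)/b = 45/13 ≈ 3.462.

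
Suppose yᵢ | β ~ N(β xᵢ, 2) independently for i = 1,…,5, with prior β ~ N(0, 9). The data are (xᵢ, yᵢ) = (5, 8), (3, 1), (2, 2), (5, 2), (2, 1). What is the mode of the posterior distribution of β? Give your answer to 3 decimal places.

log p(β | y) = −Σ(yᵢ − βxᵢ)²/(2·2) − β²/(2·9) + const.
Setting the derivative to zero: Σxᵢ(yᵢ − βxᵢ)/2 − β/9 = 0, so β = Σxᵢyᵢ / (Σxᵢ² + σ²/τ²).
Σxᵢyᵢ = 5·8 + 3·1 + 2·2 + 5·2 + 2·1 = 59; Σxᵢ² = 67; σ²/τ² = 2/9.
β̂_MAP = 59 / (67 + 2/9) = 59/(605/9) = 531/605 ≈ 0.878.

β̂_MAP = 0.878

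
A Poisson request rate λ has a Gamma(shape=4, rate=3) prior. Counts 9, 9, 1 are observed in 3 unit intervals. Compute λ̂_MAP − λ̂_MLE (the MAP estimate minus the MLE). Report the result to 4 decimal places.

Σxᵢ = 19. Posterior is Gamma(23, 6); MAP = (23−1)/6 = 22/6 ≈ 3.66667.
MLE = x̄ = 19/3 ≈ 6.33333.
Difference = 22/6 − 19/3 = -8/3 ≈ -2.6667.

MAP − MLE = -2.6667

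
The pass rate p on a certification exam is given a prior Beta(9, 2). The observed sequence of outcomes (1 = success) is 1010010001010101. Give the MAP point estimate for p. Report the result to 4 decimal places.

Prior: Beta(9, 2).
Data: 7 successes in 16 trials (from the sequence). The binomial likelihood contributes p^7(1−p)^9, so the posterior is Beta(9+7, 2+9) = Beta(16, 11).
For Beta(a, b) with a, b > 1 the mode is (a−1)/(a+b−2) = 15/25 ≈ 0.6000.

p̂_MAP = 0.6000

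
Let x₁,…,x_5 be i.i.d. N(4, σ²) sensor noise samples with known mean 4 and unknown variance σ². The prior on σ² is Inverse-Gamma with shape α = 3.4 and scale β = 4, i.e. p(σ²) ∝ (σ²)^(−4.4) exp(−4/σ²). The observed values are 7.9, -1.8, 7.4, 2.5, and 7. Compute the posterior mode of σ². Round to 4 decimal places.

Sum of squared deviations about the known mean: SS = (7.9−4)² + (-1.8−4)² + (7.4−4)² + (2.5−4)² + (7−4)² = 71.66.
The Normal likelihood contributes (σ²)^(−n/2) exp(−SS/(2σ²)), so the posterior is Inverse-Gamma(α + n/2, β + SS/2) = Inverse-Gamma(5.9, 39.83).
The mode of Inverse-Gamma(a, b) is b/(a+1) = 39.83/6.9 ≈ 5.7725.

σ̂²_MAP = 5.7725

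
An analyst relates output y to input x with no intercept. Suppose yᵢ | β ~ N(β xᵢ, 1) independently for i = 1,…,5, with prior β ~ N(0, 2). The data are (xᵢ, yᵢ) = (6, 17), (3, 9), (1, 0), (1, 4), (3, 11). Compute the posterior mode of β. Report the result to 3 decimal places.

β̂_MAP = 2.938

log p(β | y) = −Σ(yᵢ − βxᵢ)²/(2·1) − β²/(2·2) + const.
Setting the derivative to zero: Σxᵢ(yᵢ − βxᵢ)/1 − β/2 = 0, so β = Σxᵢyᵢ / (Σxᵢ² + σ²/τ²).
Σxᵢyᵢ = 6·17 + 3·9 + 1·0 + 1·4 + 3·11 = 166; Σxᵢ² = 56; σ²/τ² = 0.5.
β̂_MAP = 166 / (56 + 0.5) = 166/56.5 ≈ 2.938.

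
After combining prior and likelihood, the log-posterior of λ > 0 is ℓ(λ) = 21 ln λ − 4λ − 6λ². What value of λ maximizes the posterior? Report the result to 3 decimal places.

λ̂_MAP = 1.167

ℓ'(λ) = 21/λ − 4 − 12λ. Setting this to zero and multiplying by λ: 12λ² + 4λ − 21 = 0.
λ = (−4 + √(4² + 4·12·21)) / (2·12) = (−4 + √1024) / 24 = (−4 + 32)/24 = 7/6.
ℓ''(λ) = −21/λ² − 12 < 0, confirming a maximum.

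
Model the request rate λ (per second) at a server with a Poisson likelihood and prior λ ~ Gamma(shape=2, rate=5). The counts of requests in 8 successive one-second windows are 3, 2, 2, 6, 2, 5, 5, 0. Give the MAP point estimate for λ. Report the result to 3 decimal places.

λ̂_MAP = 2.000

Σxᵢ = 3+2+2+6+2+5+5+0 = 25, with n = 8.
Posterior ∝ λe^(−5λ) · λ^25e^(−8λ) = λ^26e^(−13λ), i.e. Gamma(shape=27, rate=13).
The mode of a Gamma(a, b) with a ≥ 1 (shape–rate) is (a−1)/b = 26/13 ≈ 2.000.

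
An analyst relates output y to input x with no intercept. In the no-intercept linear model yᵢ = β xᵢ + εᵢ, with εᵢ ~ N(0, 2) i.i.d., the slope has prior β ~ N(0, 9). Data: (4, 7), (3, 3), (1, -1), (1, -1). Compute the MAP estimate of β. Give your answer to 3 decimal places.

log p(β | y) = −Σ(yᵢ − βxᵢ)²/(2·2) − β²/(2·9) + const.
Setting the derivative to zero: Σxᵢ(yᵢ − βxᵢ)/2 − β/9 = 0, so β = Σxᵢyᵢ / (Σxᵢ² + σ²/τ²).
Σxᵢyᵢ = 4·7 + 3·3 + 1·(-1) + 1·(-1) = 35; Σxᵢ² = 27; σ²/τ² = 2/9.
β̂_MAP = 35 / (27 + 2/9) = 35/(245/9) = 9/7 ≈ 1.286.

β̂_MAP = 1.286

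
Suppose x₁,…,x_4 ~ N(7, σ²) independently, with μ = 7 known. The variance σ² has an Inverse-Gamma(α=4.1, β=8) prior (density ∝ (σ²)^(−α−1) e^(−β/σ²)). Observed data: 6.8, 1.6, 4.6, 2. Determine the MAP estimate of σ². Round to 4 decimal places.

Sum of squared deviations about the known mean: SS = (6.8−7)² + (1.6−7)² + (4.6−7)² + (2−7)² = 59.96.
The Normal likelihood contributes (σ²)^(−n/2) exp(−SS/(2σ²)), so the posterior is Inverse-Gamma(α + n/2, β + SS/2) = Inverse-Gamma(6.1, 37.98).
The mode of Inverse-Gamma(a, b) is b/(a+1) = 37.98/7.1 ≈ 5.3493.

σ̂²_MAP = 5.3493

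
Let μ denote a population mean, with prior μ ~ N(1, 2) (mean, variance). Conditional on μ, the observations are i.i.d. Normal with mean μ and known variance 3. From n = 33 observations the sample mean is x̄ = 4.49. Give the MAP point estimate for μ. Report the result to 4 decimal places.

n = 33, x̄ = 4.49.
For a Normal prior and Normal likelihood with known variance, the posterior is Normal; its mode equals its mean, the precision-weighted average.
Prior precision 1/σ₀² = 1/2 = 0.5; data precision n/σ² = 33/3 = 11.
μ̂ = (0.5·1 + 11·4.49) / (0.5 + 11) = 49.89/11.5 = 4989/1150 ≈ 4.3383.

μ̂_MAP = 4.3383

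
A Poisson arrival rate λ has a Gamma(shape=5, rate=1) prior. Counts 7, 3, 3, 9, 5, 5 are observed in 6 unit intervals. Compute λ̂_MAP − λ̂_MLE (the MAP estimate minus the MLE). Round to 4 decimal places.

MAP − MLE = -0.1905

Σxᵢ = 32. Posterior is Gamma(37, 7); MAP = (37−1)/7 = 36/7 ≈ 5.14286.
MLE = x̄ = 32/6 ≈ 5.33333.
Difference = 36/7 − 32/6 = -4/21 ≈ -0.1905.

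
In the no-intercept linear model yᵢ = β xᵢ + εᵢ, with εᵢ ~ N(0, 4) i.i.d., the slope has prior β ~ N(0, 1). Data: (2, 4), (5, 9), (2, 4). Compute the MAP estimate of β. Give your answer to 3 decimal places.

log p(β | y) = −Σ(yᵢ − βxᵢ)²/(2·4) − β²/(2·1) + const.
Setting the derivative to zero: Σxᵢ(yᵢ − βxᵢ)/4 − β/1 = 0, so β = Σxᵢyᵢ / (Σxᵢ² + σ²/τ²).
Σxᵢyᵢ = 2·4 + 5·9 + 2·4 = 61; Σxᵢ² = 33; σ²/τ² = 4.
β̂_MAP = 61 / (33 + 4) = 61/37 ≈ 1.649.

β̂_MAP = 1.649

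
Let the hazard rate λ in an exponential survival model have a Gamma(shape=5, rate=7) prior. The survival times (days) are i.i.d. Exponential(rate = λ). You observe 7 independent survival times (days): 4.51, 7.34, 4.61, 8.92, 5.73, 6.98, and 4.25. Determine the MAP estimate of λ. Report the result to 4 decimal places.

λ̂_MAP = 0.2229

The Exponential(rate=λ) likelihood is ∝ λ^n e^(−λΣtᵢ). Here n = 7 and Σtᵢ = 4.51 + 7.34 + 4.61 + 8.92 + 5.73 + 6.98 + 4.25 = 42.34.
Posterior ∝ λ^4e^(−7λ) · λ^7e^(−42.34λ) = λ^11e^(−49.34λ), i.e. Gamma(12, 49.34).
Mode = (a−1)/b = 11/49.34 ≈ 0.2229.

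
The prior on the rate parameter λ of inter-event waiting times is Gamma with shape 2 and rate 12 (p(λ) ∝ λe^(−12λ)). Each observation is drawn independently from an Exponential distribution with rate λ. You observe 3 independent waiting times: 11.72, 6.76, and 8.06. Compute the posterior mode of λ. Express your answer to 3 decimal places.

The Exponential(rate=λ) likelihood is ∝ λ^n e^(−λΣtᵢ). Here n = 3 and Σtᵢ = 11.72 + 6.76 + 8.06 = 26.54.
Posterior ∝ λe^(−12λ) · λ^3e^(−26.54λ) = λ^4e^(−38.54λ), i.e. Gamma(5, 38.54).
Mode = (a−1)/b = 4/38.54 ≈ 0.104.

λ̂_MAP = 0.104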